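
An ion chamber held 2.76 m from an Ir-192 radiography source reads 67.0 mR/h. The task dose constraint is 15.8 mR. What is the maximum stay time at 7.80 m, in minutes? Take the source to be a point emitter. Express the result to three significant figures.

Intensity scales as (d₁/d₂)², so rate at 7.80 m:
(2.76/7.80)² = 0.1252, so 67.0 × 0.1252 = 8.388 mR/h.
Stay time = 15.8 mR ÷ 8.388 mR/h = 1.884 h = 113.0 min.

113 min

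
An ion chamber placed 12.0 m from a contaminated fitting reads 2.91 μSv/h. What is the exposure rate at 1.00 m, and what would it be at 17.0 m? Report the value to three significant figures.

419 μSv/h; 1.45 μSv/h

Using I₁d₁² = I₂d₂²,
At 1.00 m: (12.0/1.00)² = 144.0, so 2.91 × 144.0 = 419.0 μSv/h
At 17.0 m: (1.00/17.0)² = 0.003460, so 419.0 × 0.003460 = 1.450 μSv/h.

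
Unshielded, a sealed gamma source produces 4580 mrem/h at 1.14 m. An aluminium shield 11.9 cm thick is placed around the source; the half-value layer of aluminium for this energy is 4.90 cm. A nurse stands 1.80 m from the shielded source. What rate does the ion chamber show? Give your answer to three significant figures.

341 mrem/h

Distance alone: 4580 × (1.14/1.80)² = 4580 × 0.4011 = 1837 mrem/h.
Shield: 11.9/4.90 = 2.429 half-value layers → attenuation 2^(−2.429) = 0.1857.
Combined: 1837 × 0.1857 = 341.1 mrem/h.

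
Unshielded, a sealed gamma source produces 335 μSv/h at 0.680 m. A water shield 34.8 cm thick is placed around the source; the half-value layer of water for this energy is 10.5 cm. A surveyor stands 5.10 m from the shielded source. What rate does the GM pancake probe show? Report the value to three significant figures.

0.599 μSv/h

Distance alone: (0.680/5.10)² = 0.01778, so 335 × 0.01778 = 5.956 μSv/h.
Shield: 34.8/10.5 = 3.314 half-value layers → attenuation 2^(−3.314) = 0.1006.
Combined: 5.956 × 0.1006 = 0.5992 μSv/h.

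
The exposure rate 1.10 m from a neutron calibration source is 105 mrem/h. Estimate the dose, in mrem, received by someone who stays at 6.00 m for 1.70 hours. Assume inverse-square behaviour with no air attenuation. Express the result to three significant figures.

Using I₁d₁² = I₂d₂², rate at 6.00 m:
(1.10/6.00)² = 0.03361, so 105 × 0.03361 = 3.529 mrem/h.
Dose = rate × time = 3.529 mrem/h × 1.700 h = 5.999 mrem.

6.00 mrem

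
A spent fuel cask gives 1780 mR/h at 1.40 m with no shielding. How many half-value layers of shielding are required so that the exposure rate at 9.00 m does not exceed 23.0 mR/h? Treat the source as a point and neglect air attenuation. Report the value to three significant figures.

At 9.00 m, distance alone gives (1.40/9.00)² = 0.02420, so 1780 × 0.02420 = 43.08 mR/h.
Further attenuation needed: 43.08/23.0 = 1.873.
n = log₂(1.873) = 0.9054 half-value layers.

0.905 half-value layers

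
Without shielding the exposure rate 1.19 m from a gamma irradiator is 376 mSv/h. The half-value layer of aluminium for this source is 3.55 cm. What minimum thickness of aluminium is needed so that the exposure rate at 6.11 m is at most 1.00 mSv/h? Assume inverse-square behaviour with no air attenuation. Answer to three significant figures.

13.6 cm

At 6.11 m, distance alone gives (1.19/6.11)² = 0.03793, so 376 × 0.03793 = 14.26 mSv/h.
Further attenuation needed: 14.26/1.00 = 14.26.
n = log₂(14.26) = 3.834 half-value layers.
Thickness = 3.834 × 3.55 cm = 13.61 cm.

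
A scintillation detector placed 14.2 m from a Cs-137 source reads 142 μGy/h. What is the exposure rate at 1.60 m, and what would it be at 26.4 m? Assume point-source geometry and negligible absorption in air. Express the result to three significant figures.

Using I₁d₁² = I₂d₂²,
At 1.60 m: (14.2/1.60)² = 78.77, so 142 × 78.77 = 11190 μGy/h
At 26.4 m: (1.60/26.4)² = 0.003673, so 11190 × 0.003673 = 41.10 μGy/h.

11200 μGy/h; 41.1 μGy/h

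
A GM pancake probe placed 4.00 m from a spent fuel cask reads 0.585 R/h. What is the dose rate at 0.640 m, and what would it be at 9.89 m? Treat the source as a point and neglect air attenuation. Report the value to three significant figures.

22.9 R/h; 0.0957 R/h

Intensity scales as (d₁/d₂)², so
At 0.640 m: 0.585 × (4.00/0.640)² = 0.585 × 39.06 = 22.85 R/h
At 9.89 m: (0.640/9.89)² = 0.004188, so 22.85 × 0.004188 = 0.09570 R/h.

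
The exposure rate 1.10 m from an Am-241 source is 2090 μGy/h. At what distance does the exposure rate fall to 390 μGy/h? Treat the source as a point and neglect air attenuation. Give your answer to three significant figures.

Using I₁d₁² = I₂d₂², d₂ = d₁·√(I₁/I₂).
I₁/I₂ = 2090/390 = 5.359, so d₂ = 1.10 × √5.359 = 2.546 m.

2.55 m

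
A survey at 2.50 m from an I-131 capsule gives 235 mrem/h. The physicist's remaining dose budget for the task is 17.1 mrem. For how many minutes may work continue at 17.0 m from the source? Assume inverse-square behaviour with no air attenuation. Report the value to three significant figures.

Applying the 1/r² law, rate at 17.0 m:
235 × (2.50/17.0)² = 235 × 0.02163 = 5.083 mrem/h.
Stay time = 17.1 mrem ÷ 5.083 mrem/h = 3.364 h = 201.8 min.

202 min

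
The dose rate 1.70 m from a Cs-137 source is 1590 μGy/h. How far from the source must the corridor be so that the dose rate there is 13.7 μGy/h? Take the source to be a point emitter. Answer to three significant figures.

By the inverse-square law, d₂ = d₁·√(I₁/I₂).
I₁/I₂ = 1590/13.7 = 116.1, so d₂ = 1.70 × √116.1 = 18.32 m.

18.3 m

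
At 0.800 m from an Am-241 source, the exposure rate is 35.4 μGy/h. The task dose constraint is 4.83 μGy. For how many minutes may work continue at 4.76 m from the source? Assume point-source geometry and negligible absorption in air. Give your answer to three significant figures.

Using I₁d₁² = I₂d₂², rate at 4.76 m:
35.4 × (0.800/4.76)² = 35.4 × 0.02825 = 1.000 μGy/h.
Stay time = 4.83 μGy ÷ 1.000 μGy/h = 4.830 h = 289.8 min.

290 min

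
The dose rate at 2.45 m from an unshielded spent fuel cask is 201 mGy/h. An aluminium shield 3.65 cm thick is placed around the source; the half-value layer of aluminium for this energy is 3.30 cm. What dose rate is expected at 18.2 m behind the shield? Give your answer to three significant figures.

1.69 mGy/h

Distance alone: 201 × (2.45/18.2)² = 201 × 0.01812 = 3.642 mGy/h.
Shield: 3.65/3.30 = 1.106 half-value layers → attenuation 2^(−1.106) = 0.4646.
Combined: 3.642 × 0.4646 = 1.692 mGy/h.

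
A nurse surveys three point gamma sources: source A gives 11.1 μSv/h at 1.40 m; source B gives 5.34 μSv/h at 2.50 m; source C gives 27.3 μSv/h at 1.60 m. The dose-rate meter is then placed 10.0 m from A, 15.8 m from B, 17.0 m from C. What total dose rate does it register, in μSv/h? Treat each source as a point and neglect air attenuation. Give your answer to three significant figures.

0.593 μSv/h

Each source contributes Iᵢ·(dᵢ/rᵢ)²; contributions add.
A: 11.1 × (1.40/10.0)² = 0.2176 μSv/h
B: 5.34 × (2.50/15.8)² = 0.1337 μSv/h
C: 27.3 × (1.60/17.0)² = 0.2418 μSv/h
Total = 0.2176 + 0.1337 + 0.2418 = 0.5931 μSv/h.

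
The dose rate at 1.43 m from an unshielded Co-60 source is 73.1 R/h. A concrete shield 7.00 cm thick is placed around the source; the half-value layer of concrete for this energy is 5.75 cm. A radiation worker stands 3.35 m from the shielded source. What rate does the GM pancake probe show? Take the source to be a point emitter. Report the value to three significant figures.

Distance alone: 73.1 × (1.43/3.35)² = 73.1 × 0.1822 = 13.32 R/h.
Shield: 7.00/5.75 = 1.217 half-value layers → attenuation 2^(−1.217) = 0.4302.
Combined: 13.32 × 0.4302 = 5.730 R/h.

5.73 R/h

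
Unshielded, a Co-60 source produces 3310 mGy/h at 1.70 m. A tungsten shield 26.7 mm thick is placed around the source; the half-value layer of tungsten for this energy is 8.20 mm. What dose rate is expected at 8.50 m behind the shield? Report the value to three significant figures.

Distance alone: 3310 × (1.70/8.50)² = 3310 × 0.04000 = 132.4 mGy/h.
Shield: 26.7/8.20 = 3.256 half-value layers → attenuation 2^(−3.256) = 0.1047.
Combined: 132.4 × 0.1047 = 13.86 mGy/h.

13.9 mGy/h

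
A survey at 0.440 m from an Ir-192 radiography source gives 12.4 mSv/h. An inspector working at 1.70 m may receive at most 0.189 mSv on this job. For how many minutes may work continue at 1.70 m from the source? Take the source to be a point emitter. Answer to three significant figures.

Using I₁d₁² = I₂d₂², rate at 1.70 m:
(0.440/1.70)² = 0.06699, so 12.4 × 0.06699 = 0.8307 mSv/h.
Stay time = 0.189 mSv ÷ 0.8307 mSv/h = 0.2275 h = 13.65 min.

13.7 min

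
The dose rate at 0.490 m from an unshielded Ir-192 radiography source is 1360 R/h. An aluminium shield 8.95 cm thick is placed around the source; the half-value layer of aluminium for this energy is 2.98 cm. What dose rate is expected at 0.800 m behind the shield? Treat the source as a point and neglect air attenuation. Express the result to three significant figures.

Distance alone: (0.490/0.800)² = 0.3752, so 1360 × 0.3752 = 510.3 R/h.
Shield: 8.95/2.98 = 3.003 half-value layers → attenuation 2^(−3.003) = 0.1247.
Combined: 510.3 × 0.1247 = 63.63 R/h.

63.6 R/h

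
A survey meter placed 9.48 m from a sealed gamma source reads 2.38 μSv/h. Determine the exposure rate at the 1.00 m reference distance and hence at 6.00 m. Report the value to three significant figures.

Applying the 1/r² law,
At 1.00 m: 2.38 × (9.48/1.00)² = 2.38 × 89.87 = 213.9 μSv/h
At 6.00 m: (1.00/6.00)² = 0.02778, so 213.9 × 0.02778 = 5.942 μSv/h.

214 μSv/h; 5.94 μSv/h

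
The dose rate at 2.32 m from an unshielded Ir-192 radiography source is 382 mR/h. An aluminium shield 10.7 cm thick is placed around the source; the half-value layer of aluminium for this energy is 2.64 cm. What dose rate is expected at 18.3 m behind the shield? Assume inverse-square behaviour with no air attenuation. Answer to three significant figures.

Distance alone: 382 × (2.32/18.3)² = 382 × 0.01607 = 6.139 mR/h.
Shield: 10.7/2.64 = 4.053 half-value layers → attenuation 2^(−4.053) = 0.06025.
Combined: 6.139 × 0.06025 = 0.3699 mR/h.

0.370 mR/h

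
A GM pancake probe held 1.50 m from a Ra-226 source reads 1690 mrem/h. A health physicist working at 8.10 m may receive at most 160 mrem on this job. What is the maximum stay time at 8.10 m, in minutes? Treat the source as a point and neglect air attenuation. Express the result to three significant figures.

166 min

Intensity scales as (d₁/d₂)², so rate at 8.10 m:
(1.50/8.10)² = 0.03429, so 1690 × 0.03429 = 57.95 mrem/h.
Stay time = 160 mrem ÷ 57.95 mrem/h = 2.761 h = 165.7 min.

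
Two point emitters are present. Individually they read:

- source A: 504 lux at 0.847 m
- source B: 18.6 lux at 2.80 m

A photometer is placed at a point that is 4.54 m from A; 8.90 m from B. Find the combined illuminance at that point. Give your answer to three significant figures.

By superposition, sum each source's inverse-square contribution:
A: 504 × (0.847/4.54)² = 17.54 lux
B: 18.6 × (2.80/8.90)² = 1.841 lux
Total = 17.54 + 1.841 = 19.38 lux.

19.4 lux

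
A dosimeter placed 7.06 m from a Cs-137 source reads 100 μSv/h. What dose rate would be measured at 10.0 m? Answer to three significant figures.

49.8 μSv/h

Intensity scales as (d₁/d₂)², so scaling from 7.06 m to 10.0 m:
(7.06/10.0)² = 0.4984, so 100 × 0.4984 = 49.84 μSv/h.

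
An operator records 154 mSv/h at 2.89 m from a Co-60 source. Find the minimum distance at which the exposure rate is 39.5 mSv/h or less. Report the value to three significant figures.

Applying the 1/r² law, d₂ = d₁·√(I₁/I₂).
I₁/I₂ = 154/39.5 = 3.899, so d₂ = 2.89 × √3.899 = 5.707 m.

5.71 m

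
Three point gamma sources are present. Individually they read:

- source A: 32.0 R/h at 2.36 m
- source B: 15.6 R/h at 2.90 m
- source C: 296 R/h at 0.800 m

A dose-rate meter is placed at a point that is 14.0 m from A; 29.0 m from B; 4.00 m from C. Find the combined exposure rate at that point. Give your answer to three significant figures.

Each source contributes Iᵢ·(dᵢ/rᵢ)²; contributions add.
A: 32.0 × (2.36/14.0)² = 0.9093 R/h
B: 15.6 × (2.90/29.0)² = 0.1560 R/h
C: 296 × (0.800/4.00)² = 11.84 R/h
Total = 0.9093 + 0.1560 + 11.84 = 12.91 R/h.

12.9 R/h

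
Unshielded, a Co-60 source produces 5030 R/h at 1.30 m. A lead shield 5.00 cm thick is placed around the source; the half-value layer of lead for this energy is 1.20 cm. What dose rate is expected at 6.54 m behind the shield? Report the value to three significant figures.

Distance alone: (1.30/6.54)² = 0.03951, so 5030 × 0.03951 = 198.7 R/h.
Shield: 5.00/1.20 = 4.167 half-value layers → attenuation 2^(−4.167) = 0.05567.
Combined: 198.7 × 0.05567 = 11.06 R/h.

11.1 R/h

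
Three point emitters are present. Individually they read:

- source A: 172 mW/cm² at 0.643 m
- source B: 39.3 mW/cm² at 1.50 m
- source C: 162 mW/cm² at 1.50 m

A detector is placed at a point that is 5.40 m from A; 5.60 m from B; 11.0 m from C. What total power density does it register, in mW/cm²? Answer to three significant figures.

By superposition, sum each source's inverse-square contribution:
A: 172 × (0.643/5.40)² = 2.439 mW/cm²
B: 39.3 × (1.50/5.60)² = 2.820 mW/cm²
C: 162 × (1.50/11.0)² = 3.012 mW/cm²
Total = 2.439 + 2.820 + 3.012 = 8.271 mW/cm².

8.27 mW/cm²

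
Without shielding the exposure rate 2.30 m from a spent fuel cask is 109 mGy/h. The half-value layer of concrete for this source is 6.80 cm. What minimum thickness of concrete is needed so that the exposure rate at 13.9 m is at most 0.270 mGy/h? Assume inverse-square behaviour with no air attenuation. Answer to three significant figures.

At 13.9 m, distance alone gives (2.30/13.9)² = 0.02738, so 109 × 0.02738 = 2.984 mGy/h.
Further attenuation needed: 2.984/0.270 = 11.05.
n = log₂(11.05) = 3.466 half-value layers.
Thickness = 3.466 × 6.80 cm = 23.57 cm.

23.6 cm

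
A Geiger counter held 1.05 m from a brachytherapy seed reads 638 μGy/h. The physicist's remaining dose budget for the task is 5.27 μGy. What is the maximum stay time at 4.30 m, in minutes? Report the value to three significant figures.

8.31 min

Intensity scales as (d₁/d₂)², so rate at 4.30 m:
638 × (1.05/4.30)² = 638 × 0.05963 = 38.04 μGy/h.
Stay time = 5.27 μGy ÷ 38.04 μGy/h = 0.1385 h = 8.310 min.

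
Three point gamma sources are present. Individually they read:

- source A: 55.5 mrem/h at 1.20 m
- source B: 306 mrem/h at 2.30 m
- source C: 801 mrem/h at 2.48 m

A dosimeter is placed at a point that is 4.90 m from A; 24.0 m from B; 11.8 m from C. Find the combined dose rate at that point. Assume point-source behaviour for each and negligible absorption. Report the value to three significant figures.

Each source contributes Iᵢ·(dᵢ/rᵢ)²; contributions add.
A: 55.5 × (1.20/4.90)² = 3.329 mrem/h
B: 306 × (2.30/24.0)² = 2.810 mrem/h
C: 801 × (2.48/11.8)² = 35.38 mrem/h
Total = 3.329 + 2.810 + 35.38 = 41.52 mrem/h.

41.5 mrem/h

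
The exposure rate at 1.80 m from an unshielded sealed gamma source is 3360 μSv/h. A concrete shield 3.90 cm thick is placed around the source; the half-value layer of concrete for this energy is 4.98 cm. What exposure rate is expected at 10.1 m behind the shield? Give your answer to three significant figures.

Distance alone: (1.80/10.1)² = 0.03176, so 3360 × 0.03176 = 106.7 μSv/h.
Shield: 3.90/4.98 = 0.7831 half-value layers → attenuation 2^(−0.7831) = 0.5811.
Combined: 106.7 × 0.5811 = 62.00 μSv/h.

62.0 μSv/h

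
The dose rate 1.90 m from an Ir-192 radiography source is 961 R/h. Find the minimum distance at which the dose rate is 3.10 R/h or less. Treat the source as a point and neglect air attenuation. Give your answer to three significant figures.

33.5 m

Intensity scales as (d₁/d₂)², so d₂ = d₁·√(I₁/I₂).
I₁/I₂ = 961/3.10 = 310.0, so d₂ = 1.90 × √310.0 = 33.45 m.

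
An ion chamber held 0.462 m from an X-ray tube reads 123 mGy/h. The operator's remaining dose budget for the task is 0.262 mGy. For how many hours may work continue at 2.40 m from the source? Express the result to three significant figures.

0.0575 h

Since intensity falls as 1/r², rate at 2.40 m:
123 × (0.462/2.40)² = 123 × 0.03706 = 4.558 mGy/h.
Stay time = 0.262 mGy ÷ 4.558 mGy/h = 0.05748 h.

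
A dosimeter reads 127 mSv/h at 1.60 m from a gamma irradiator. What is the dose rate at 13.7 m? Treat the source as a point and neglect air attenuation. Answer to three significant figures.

1.73 mSv/h

Since intensity falls as 1/r², the rate at 13.7 m is
127 × (1.60/13.7)² = 127 × 0.01364 = 1.732 mSv/h.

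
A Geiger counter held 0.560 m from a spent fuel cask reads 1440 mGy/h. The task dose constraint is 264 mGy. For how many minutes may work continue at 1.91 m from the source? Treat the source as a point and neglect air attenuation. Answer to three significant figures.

128 min

Applying the 1/r² law, rate at 1.91 m:
(0.560/1.91)² = 0.08596, so 1440 × 0.08596 = 123.8 mGy/h.
Stay time = 264 mGy ÷ 123.8 mGy/h = 2.132 h = 127.9 min.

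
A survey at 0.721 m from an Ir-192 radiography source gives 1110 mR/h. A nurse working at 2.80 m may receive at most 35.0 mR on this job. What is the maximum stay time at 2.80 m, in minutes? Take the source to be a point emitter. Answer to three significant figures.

Using I₁d₁² = I₂d₂², rate at 2.80 m:
(0.721/2.80)² = 0.06631, so 1110 × 0.06631 = 73.60 mR/h.
Stay time = 35.0 mR ÷ 73.60 mR/h = 0.4755 h = 28.53 min.

28.5 min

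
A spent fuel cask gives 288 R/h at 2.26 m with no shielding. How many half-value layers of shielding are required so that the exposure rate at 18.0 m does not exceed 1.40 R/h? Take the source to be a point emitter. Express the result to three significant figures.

At 18.0 m, distance alone gives 288 × (2.26/18.0)² = 288 × 0.01576 = 4.539 R/h.
Further attenuation needed: 4.539/1.40 = 3.242.
n = log₂(3.242) = 1.697 half-value layers.

1.70 half-value layers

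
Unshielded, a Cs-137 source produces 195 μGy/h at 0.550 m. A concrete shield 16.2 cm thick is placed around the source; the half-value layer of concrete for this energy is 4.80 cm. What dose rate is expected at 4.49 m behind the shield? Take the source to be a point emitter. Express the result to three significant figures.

Distance alone: (0.550/4.49)² = 0.01500, so 195 × 0.01500 = 2.925 μGy/h.
Shield: 16.2/4.80 = 3.375 half-value layers → attenuation 2^(−3.375) = 0.09639.
Combined: 2.925 × 0.09639 = 0.2819 μGy/h.

0.282 μGy/h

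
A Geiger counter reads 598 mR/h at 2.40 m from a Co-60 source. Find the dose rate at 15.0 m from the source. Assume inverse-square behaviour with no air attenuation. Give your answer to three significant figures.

15.3 mR/h

Applying the 1/r² law, the rate at 15.0 m is
(2.40/15.0)² = 0.02560, so 598 × 0.02560 = 15.31 mR/h.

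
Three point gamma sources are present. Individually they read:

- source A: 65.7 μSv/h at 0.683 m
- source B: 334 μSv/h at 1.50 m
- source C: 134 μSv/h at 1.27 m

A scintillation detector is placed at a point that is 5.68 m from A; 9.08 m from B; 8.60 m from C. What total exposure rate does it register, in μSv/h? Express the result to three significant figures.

13.0 μSv/h

Each source contributes Iᵢ·(dᵢ/rᵢ)²; contributions add.
A: 65.7 × (0.683/5.68)² = 0.9500 μSv/h
B: 334 × (1.50/9.08)² = 9.115 μSv/h
C: 134 × (1.27/8.60)² = 2.922 μSv/h
Total = 0.9500 + 9.115 + 2.922 = 12.99 μSv/h.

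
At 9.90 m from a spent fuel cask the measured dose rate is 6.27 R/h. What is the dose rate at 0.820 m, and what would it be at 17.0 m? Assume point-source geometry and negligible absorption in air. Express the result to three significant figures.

Using I₁d₁² = I₂d₂²,
At 0.820 m: (9.90/0.820)² = 145.8, so 6.27 × 145.8 = 914.2 R/h
At 17.0 m: (0.820/17.0)² = 0.002327, so 914.2 × 0.002327 = 2.127 R/h.

914 R/h; 2.13 R/h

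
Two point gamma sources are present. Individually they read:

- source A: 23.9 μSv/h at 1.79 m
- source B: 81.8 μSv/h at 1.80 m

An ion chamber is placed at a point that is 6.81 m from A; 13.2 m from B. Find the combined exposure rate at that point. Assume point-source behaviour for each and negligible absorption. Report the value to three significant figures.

3.17 μSv/h

By superposition, sum each source's inverse-square contribution:
A: 23.9 × (1.79/6.81)² = 1.651 μSv/h
B: 81.8 × (1.80/13.2)² = 1.521 μSv/h
Total = 1.651 + 1.521 = 3.172 μSv/h.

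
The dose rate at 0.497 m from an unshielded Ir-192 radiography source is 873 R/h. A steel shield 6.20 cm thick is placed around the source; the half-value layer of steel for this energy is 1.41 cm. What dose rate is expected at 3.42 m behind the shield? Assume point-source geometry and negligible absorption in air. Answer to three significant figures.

0.875 R/h

Distance alone: 873 × (0.497/3.42)² = 873 × 0.02112 = 18.44 R/h.
Shield: 6.20/1.41 = 4.397 half-value layers → attenuation 2^(−4.397) = 0.04746.
Combined: 18.44 × 0.04746 = 0.8752 R/h.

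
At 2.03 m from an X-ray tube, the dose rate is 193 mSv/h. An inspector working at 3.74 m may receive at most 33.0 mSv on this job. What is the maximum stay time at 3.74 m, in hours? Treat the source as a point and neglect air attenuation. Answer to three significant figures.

Applying the 1/r² law, rate at 3.74 m:
(2.03/3.74)² = 0.2946, so 193 × 0.2946 = 56.86 mSv/h.
Stay time = 33.0 mSv ÷ 56.86 mSv/h = 0.5804 h.

0.580 h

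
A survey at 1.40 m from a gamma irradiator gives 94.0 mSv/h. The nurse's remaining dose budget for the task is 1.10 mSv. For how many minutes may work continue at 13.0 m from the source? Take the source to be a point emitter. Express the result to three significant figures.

Applying the 1/r² law, rate at 13.0 m:
(1.40/13.0)² = 0.01160, so 94.0 × 0.01160 = 1.090 mSv/h.
Stay time = 1.10 mSv ÷ 1.090 mSv/h = 1.009 h = 60.54 min.

60.5 min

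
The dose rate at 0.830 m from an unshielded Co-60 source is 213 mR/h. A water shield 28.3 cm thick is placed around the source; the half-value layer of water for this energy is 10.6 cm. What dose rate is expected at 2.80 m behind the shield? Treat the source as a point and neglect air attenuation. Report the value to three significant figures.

Distance alone: 213 × (0.830/2.80)² = 213 × 0.08787 = 18.72 mR/h.
Shield: 28.3/10.6 = 2.670 half-value layers → attenuation 2^(−2.670) = 0.1571.
Combined: 18.72 × 0.1571 = 2.941 mR/h.

2.94 mR/h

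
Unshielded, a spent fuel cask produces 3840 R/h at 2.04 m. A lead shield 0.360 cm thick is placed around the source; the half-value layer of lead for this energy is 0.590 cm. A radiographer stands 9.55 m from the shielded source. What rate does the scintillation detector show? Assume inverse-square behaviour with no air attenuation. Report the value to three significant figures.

Distance alone: (2.04/9.55)² = 0.04563, so 3840 × 0.04563 = 175.2 R/h.
Shield: 0.360/0.590 = 0.6102 half-value layers → attenuation 2^(−0.6102) = 0.6551.
Combined: 175.2 × 0.6551 = 114.8 R/h.

115 R/h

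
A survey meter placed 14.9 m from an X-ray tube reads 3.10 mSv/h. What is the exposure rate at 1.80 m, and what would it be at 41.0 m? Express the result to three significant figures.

Applying the 1/r² law,
At 1.80 m: (14.9/1.80)² = 68.52, so 3.10 × 68.52 = 212.4 mSv/h
At 41.0 m: (1.80/41.0)² = 0.001927, so 212.4 × 0.001927 = 0.4093 mSv/h.

212 mSv/h; 0.409 mSv/h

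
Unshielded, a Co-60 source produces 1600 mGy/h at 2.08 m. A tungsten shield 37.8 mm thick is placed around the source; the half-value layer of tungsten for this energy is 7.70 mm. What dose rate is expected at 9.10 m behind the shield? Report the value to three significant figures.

Distance alone: 1600 × (2.08/9.10)² = 1600 × 0.05224 = 83.58 mGy/h.
Shield: 37.8/7.70 = 4.909 half-value layers → attenuation 2^(−4.909) = 0.03328.
Combined: 83.58 × 0.03328 = 2.782 mGy/h.

2.78 mGy/h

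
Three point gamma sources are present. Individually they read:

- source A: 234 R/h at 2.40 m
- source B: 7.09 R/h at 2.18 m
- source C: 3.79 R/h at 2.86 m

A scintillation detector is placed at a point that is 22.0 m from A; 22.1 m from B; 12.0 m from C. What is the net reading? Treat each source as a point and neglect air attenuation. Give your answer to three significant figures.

Each source contributes Iᵢ·(dᵢ/rᵢ)²; contributions add.
A: 234 × (2.40/22.0)² = 2.785 R/h
B: 7.09 × (2.18/22.1)² = 0.06899 R/h
C: 3.79 × (2.86/12.0)² = 0.2153 R/h
Total = 2.785 + 0.06899 + 0.2153 = 3.069 R/h.

3.07 R/h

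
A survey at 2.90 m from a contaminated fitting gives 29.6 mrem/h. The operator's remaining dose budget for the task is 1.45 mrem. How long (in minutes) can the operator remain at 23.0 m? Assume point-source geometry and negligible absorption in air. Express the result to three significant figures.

Applying the 1/r² law, rate at 23.0 m:
(2.90/23.0)² = 0.01590, so 29.6 × 0.01590 = 0.4706 mrem/h.
Stay time = 1.45 mrem ÷ 0.4706 mrem/h = 3.081 h = 184.9 min.

185 min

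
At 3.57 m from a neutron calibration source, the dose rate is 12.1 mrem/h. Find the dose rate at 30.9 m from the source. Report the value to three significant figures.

0.162 mrem/h

By the inverse-square law, the rate at 30.9 m is
(3.57/30.9)² = 0.01335, so 12.1 × 0.01335 = 0.1615 mrem/h.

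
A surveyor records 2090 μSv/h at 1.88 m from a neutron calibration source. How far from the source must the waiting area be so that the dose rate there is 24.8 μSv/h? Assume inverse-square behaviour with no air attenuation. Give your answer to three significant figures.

17.3 m

Using I₁d₁² = I₂d₂², d₂ = d₁·√(I₁/I₂).
I₁/I₂ = 2090/24.8 = 84.27, so d₂ = 1.88 × √84.27 = 17.26 m.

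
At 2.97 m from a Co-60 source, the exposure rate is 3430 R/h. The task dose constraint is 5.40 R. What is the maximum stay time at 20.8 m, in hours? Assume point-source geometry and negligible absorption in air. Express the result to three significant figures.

Since intensity falls as 1/r², rate at 20.8 m:
(2.97/20.8)² = 0.02039, so 3430 × 0.02039 = 69.94 R/h.
Stay time = 5.40 R ÷ 69.94 R/h = 0.07721 h.

0.0772 h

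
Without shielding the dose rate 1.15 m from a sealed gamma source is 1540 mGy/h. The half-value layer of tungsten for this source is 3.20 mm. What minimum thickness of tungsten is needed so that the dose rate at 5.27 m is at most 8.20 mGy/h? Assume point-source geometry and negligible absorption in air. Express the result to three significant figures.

10.1 mm

At 5.27 m, distance alone gives 1540 × (1.15/5.27)² = 1540 × 0.04762 = 73.33 mGy/h.
Further attenuation needed: 73.33/8.20 = 8.943.
n = log₂(8.943) = 3.161 half-value layers.
Thickness = 3.161 × 3.20 mm = 10.12 mm.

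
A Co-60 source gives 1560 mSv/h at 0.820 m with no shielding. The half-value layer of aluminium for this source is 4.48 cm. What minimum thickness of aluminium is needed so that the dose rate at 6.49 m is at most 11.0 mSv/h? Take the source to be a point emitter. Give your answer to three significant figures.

5.28 cm

At 6.49 m, distance alone gives 1560 × (0.820/6.49)² = 1560 × 0.01596 = 24.90 mSv/h.
Further attenuation needed: 24.90/11.0 = 2.264.
n = log₂(2.264) = 1.179 half-value layers.
Thickness = 1.179 × 4.48 cm = 5.282 cm.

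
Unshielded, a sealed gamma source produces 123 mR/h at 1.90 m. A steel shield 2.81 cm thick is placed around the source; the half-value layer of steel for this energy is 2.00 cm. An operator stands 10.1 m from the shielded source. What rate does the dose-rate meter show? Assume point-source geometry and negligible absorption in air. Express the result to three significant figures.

Distance alone: (1.90/10.1)² = 0.03539, so 123 × 0.03539 = 4.353 mR/h.
Shield: 2.81/2.00 = 1.405 half-value layers → attenuation 2^(−1.405) = 0.3776.
Combined: 4.353 × 0.3776 = 1.644 mR/h.

1.64 mR/h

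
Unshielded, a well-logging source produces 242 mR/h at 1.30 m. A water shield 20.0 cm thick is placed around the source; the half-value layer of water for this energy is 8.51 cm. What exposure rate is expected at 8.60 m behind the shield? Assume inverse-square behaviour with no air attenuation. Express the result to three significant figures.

Distance alone: 242 × (1.30/8.60)² = 242 × 0.02285 = 5.530 mR/h.
Shield: 20.0/8.51 = 2.350 half-value layers → attenuation 2^(−2.350) = 0.1961.
Combined: 5.530 × 0.1961 = 1.084 mR/h.

1.08 mR/h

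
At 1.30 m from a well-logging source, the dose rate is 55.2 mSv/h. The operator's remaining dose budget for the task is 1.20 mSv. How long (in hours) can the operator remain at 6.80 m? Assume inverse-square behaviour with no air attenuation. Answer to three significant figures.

Using I₁d₁² = I₂d₂², rate at 6.80 m:
(1.30/6.80)² = 0.03655, so 55.2 × 0.03655 = 2.018 mSv/h.
Stay time = 1.20 mSv ÷ 2.018 mSv/h = 0.5946 h.

0.595 h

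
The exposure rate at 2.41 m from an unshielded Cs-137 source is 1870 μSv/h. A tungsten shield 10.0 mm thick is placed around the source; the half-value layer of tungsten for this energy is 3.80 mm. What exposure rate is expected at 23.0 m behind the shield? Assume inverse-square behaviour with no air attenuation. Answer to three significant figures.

Distance alone: 1870 × (2.41/23.0)² = 1870 × 0.01098 = 20.53 μSv/h.
Shield: 10.0/3.80 = 2.632 half-value layers → attenuation 2^(−2.632) = 0.1613.
Combined: 20.53 × 0.1613 = 3.311 μSv/h.

3.31 μSv/h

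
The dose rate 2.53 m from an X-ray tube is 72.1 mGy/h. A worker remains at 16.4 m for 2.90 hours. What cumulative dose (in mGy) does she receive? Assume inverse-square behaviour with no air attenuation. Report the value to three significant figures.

4.98 mGy

Using I₁d₁² = I₂d₂², rate at 16.4 m:
72.1 × (2.53/16.4)² = 72.1 × 0.02380 = 1.716 mGy/h.
Dose = rate × time = 1.716 mGy/h × 2.900 h = 4.976 mGy.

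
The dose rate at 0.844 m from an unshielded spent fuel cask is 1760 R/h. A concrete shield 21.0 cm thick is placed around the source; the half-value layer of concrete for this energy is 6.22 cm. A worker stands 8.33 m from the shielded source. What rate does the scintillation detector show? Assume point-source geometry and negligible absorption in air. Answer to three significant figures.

1.74 R/h

Distance alone: (0.844/8.33)² = 0.01027, so 1760 × 0.01027 = 18.08 R/h.
Shield: 21.0/6.22 = 3.376 half-value layers → attenuation 2^(−3.376) = 0.09632.
Combined: 18.08 × 0.09632 = 1.741 R/h.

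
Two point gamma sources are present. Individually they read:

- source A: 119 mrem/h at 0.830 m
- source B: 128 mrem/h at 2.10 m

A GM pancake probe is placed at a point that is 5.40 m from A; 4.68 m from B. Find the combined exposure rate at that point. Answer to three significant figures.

By superposition, sum each source's inverse-square contribution:
A: 119 × (0.830/5.40)² = 2.811 mrem/h
B: 128 × (2.10/4.68)² = 25.77 mrem/h
Total = 2.811 + 25.77 = 28.58 mrem/h.

28.6 mrem/h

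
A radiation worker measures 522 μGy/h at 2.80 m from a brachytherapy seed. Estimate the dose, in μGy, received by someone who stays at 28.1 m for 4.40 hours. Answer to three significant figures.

Applying the 1/r² law, rate at 28.1 m:
522 × (2.80/28.1)² = 522 × 0.009929 = 5.183 μGy/h.
Dose = rate × time = 5.183 μGy/h × 4.400 h = 22.81 μGy.

22.8 μGy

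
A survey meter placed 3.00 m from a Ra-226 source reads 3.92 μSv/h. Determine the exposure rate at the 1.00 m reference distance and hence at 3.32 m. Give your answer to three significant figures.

Applying the 1/r² law,
At 1.00 m: 3.92 × (3.00/1.00)² = 3.92 × 9.000 = 35.28 μSv/h
At 3.32 m: (1.00/3.32)² = 0.09072, so 35.28 × 0.09072 = 3.201 μSv/h.

35.3 μSv/h; 3.20 μSv/h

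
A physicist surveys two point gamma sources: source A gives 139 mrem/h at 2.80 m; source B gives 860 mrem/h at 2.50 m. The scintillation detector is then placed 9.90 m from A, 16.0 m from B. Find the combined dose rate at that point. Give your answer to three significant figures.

Each source contributes Iᵢ·(dᵢ/rᵢ)²; contributions add.
A: 139 × (2.80/9.90)² = 11.12 mrem/h
B: 860 × (2.50/16.0)² = 21.00 mrem/h
Total = 11.12 + 21.00 = 32.12 mrem/h.

32.1 mrem/h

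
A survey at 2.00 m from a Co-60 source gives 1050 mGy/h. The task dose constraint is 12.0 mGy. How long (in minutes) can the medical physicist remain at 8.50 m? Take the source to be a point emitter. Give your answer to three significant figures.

12.4 min

Intensity scales as (d₁/d₂)², so rate at 8.50 m:
1050 × (2.00/8.50)² = 1050 × 0.05536 = 58.13 mGy/h.
Stay time = 12.0 mGy ÷ 58.13 mGy/h = 0.2064 h = 12.38 min.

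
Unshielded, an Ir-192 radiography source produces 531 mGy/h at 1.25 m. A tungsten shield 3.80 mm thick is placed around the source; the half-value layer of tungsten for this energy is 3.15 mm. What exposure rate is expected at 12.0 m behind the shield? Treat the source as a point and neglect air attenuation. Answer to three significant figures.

Distance alone: 531 × (1.25/12.0)² = 531 × 0.01085 = 5.761 mGy/h.
Shield: 3.80/3.15 = 1.206 half-value layers → attenuation 2^(−1.206) = 0.4335.
Combined: 5.761 × 0.4335 = 2.497 mGy/h.

2.50 mGy/h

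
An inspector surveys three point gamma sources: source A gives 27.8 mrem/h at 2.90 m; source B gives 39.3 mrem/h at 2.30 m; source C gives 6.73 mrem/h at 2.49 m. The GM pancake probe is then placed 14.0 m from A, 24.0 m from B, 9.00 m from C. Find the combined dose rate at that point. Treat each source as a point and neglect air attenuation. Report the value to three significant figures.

Each source contributes Iᵢ·(dᵢ/rᵢ)²; contributions add.
A: 27.8 × (2.90/14.0)² = 1.193 mrem/h
B: 39.3 × (2.30/24.0)² = 0.3609 mrem/h
C: 6.73 × (2.49/9.00)² = 0.5151 mrem/h
Total = 1.193 + 0.3609 + 0.5151 = 2.069 mrem/h.

2.07 mrem/h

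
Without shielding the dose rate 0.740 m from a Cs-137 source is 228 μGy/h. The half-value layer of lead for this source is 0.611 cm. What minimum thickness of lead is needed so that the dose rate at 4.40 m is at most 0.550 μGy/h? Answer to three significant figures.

2.17 cm

At 4.40 m, distance alone gives (0.740/4.40)² = 0.02829, so 228 × 0.02829 = 6.450 μGy/h.
Further attenuation needed: 6.450/0.550 = 11.73.
n = log₂(11.73) = 3.552 half-value layers.
Thickness = 3.552 × 0.611 cm = 2.170 cm.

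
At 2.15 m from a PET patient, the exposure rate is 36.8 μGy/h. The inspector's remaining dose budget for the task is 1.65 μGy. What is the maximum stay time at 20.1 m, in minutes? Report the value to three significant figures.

Using I₁d₁² = I₂d₂², rate at 20.1 m:
(2.15/20.1)² = 0.01144, so 36.8 × 0.01144 = 0.4210 μGy/h.
Stay time = 1.65 μGy ÷ 0.4210 μGy/h = 3.919 h = 235.1 min.

235 min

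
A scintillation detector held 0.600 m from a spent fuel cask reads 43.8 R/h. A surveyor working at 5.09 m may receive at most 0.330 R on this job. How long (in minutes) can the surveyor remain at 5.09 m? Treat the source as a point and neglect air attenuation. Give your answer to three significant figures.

Since intensity falls as 1/r², rate at 5.09 m:
43.8 × (0.600/5.09)² = 43.8 × 0.01390 = 0.6088 R/h.
Stay time = 0.330 R ÷ 0.6088 R/h = 0.5420 h = 32.52 min.

32.5 min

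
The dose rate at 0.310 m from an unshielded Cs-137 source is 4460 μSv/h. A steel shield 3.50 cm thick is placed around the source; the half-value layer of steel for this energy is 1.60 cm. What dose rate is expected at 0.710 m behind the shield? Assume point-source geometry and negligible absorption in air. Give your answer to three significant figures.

187 μSv/h

Distance alone: 4460 × (0.310/0.710)² = 4460 × 0.1906 = 850.1 μSv/h.
Shield: 3.50/1.60 = 2.188 half-value layers → attenuation 2^(−2.188) = 0.2195.
Combined: 850.1 × 0.2195 = 186.6 μSv/h.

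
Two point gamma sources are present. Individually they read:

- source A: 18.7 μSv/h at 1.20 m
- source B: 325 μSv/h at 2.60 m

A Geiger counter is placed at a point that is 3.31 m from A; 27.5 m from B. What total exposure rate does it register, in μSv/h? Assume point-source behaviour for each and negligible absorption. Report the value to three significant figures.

Each source contributes Iᵢ·(dᵢ/rᵢ)²; contributions add.
A: 18.7 × (1.20/3.31)² = 2.458 μSv/h
B: 325 × (2.60/27.5)² = 2.905 μSv/h
Total = 2.458 + 2.905 = 5.363 μSv/h.

5.36 μSv/h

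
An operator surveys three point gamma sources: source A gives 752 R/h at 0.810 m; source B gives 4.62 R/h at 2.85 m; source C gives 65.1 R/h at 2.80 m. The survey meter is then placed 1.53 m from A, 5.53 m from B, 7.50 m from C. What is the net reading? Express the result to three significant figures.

221 R/h

By superposition, sum each source's inverse-square contribution:
A: 752 × (0.810/1.53)² = 210.8 R/h
B: 4.62 × (2.85/5.53)² = 1.227 R/h
C: 65.1 × (2.80/7.50)² = 9.073 R/h
Total = 210.8 + 1.227 + 9.073 = 221.1 R/h.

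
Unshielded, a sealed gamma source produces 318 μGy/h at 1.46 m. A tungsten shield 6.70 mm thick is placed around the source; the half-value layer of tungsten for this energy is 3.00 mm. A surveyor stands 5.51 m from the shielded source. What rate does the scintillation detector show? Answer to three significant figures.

Distance alone: (1.46/5.51)² = 0.07021, so 318 × 0.07021 = 22.33 μGy/h.
Shield: 6.70/3.00 = 2.233 half-value layers → attenuation 2^(−2.233) = 0.2127.
Combined: 22.33 × 0.2127 = 4.750 μGy/h.

4.75 μGy/h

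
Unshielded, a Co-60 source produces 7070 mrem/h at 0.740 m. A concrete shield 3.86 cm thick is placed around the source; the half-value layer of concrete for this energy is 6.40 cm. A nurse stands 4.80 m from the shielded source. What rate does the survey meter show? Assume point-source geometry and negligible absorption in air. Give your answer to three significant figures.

111 mrem/h

Distance alone: (0.740/4.80)² = 0.02377, so 7070 × 0.02377 = 168.1 mrem/h.
Shield: 3.86/6.40 = 0.6031 half-value layers → attenuation 2^(−0.6031) = 0.6583.
Combined: 168.1 × 0.6583 = 110.7 mrem/h.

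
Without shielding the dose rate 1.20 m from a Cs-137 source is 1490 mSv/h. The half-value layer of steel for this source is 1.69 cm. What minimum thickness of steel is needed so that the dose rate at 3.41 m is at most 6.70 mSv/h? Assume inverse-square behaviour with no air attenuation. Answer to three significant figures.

8.08 cm

At 3.41 m, distance alone gives (1.20/3.41)² = 0.1238, so 1490 × 0.1238 = 184.5 mSv/h.
Further attenuation needed: 184.5/6.70 = 27.54.
n = log₂(27.54) = 4.783 half-value layers.
Thickness = 4.783 × 1.69 cm = 8.083 cm.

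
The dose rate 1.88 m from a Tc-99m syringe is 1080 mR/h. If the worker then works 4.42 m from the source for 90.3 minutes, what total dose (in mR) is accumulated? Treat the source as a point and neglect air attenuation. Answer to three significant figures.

Since intensity falls as 1/r², rate at 4.42 m:
1080 × (1.88/4.42)² = 1080 × 0.1809 = 195.4 mR/h.
Dose = rate × time = 195.4 mR/h × 1.505 h = 294.1 mR.

294 mR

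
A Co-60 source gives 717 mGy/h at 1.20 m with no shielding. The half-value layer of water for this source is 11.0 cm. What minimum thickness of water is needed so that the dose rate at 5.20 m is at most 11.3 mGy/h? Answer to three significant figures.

19.3 cm

At 5.20 m, distance alone gives (1.20/5.20)² = 0.05325, so 717 × 0.05325 = 38.18 mGy/h.
Further attenuation needed: 38.18/11.3 = 3.379.
n = log₂(3.379) = 1.757 half-value layers.
Thickness = 1.757 × 11.0 cm = 19.33 cm.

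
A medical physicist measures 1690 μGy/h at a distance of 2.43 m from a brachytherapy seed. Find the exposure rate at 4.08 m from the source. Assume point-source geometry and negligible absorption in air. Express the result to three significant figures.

Intensity scales as (d₁/d₂)², so the rate at 4.08 m is
1690 × (2.43/4.08)² = 1690 × 0.3547 = 599.4 μGy/h.

599 μGy/h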